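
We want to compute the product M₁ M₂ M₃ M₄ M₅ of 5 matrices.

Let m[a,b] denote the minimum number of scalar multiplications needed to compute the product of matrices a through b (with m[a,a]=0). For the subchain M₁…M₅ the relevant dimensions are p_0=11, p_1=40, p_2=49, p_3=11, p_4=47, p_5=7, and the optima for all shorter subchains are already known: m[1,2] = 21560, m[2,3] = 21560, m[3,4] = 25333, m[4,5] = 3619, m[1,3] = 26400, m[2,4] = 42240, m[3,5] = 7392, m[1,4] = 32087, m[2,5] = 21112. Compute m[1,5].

24192

m[1,5] = min over k∈[1,4] of m[1,k]+m[k+1,5]+p_{0}·p_k·p_{5}.
k=1: 0 + 21112 + 11·40·7 = 24192; k=2: 21560 + 7392 + 11·49·7 = 32725; k=3: 26400 + 3619 + 11·11·7 = 30866; k=4: 32087 + 0 + 11·47·7 = 35706.
Minimum: 24192 at k=1.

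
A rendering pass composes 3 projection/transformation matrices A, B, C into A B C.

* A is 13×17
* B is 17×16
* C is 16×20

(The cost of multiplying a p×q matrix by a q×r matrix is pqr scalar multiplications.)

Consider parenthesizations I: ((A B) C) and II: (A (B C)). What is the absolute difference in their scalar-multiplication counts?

2164

Order I = ((A B) C): (A B): 13×17 by 17×16 → 13×16, cost 13·17·16 = 3536; ((A B) C): 13×16 by 16×20 → 13×20, cost 13·16·20 = 4160; cumulative 7696. Total 7696.
Order II = (A (B C)): (B C): 17×16 by 16×20 → 17×20, cost 17·16·20 = 5440; (A (B C)): 13×17 by 17×20 → 13×20, cost 13·17·20 = 4420; cumulative 9860. Total 9860.
Difference: |7696 − 9860| = 2164.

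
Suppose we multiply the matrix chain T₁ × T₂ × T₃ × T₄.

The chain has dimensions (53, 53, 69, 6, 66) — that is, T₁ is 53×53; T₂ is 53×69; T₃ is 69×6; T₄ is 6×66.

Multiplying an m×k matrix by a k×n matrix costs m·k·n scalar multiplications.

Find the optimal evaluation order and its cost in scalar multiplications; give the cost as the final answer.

59784

Adjacent pairs: T₁T₂ = 53·53·69 = 193821; T₂T₃ = 53·69·6 = 21942; T₃T₄ = 69·6·66 = 27324.
Length 3: T₁..T₃: k=1: 0+21942+53·53·6=38796; k=2: 193821+0+53·69·6=215763 → min 38796 | T₂..T₄: k=2: 0+27324+53·69·66=268686; k=3: 21942+0+53·6·66=42930 → min 42930.
Length 4: T₁..T₄: k=1: 0+42930+53·53·66=228324; k=2: 193821+27324+53·69·66=462507; k=3: 38796+0+53·6·66=59784 → min 59784.
Optimal parenthesization: ((T₁ × (T₂ × T₃)) × T₄) with cost 59784.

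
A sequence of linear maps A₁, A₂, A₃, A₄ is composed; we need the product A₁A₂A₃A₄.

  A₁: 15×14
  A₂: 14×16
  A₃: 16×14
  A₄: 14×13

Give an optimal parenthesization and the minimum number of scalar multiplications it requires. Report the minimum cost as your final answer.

Adjacent pairs: A₁A₂ = 15·14·16 = 3360; A₂A₃ = 14·16·14 = 3136; A₃A₄ = 16·14·13 = 2912.
Length 3: A₁..A₃: k=1: 0+3136+15·14·14=6076; k=2: 3360+0+15·16·14=6720 → min 6076 | A₂..A₄: k=2: 0+2912+14·16·13=5824; k=3: 3136+0+14·14·13=5684 → min 5684.
Length 4: A₁..A₄: k=1: 0+5684+15·14·13=8414; k=2: 3360+2912+15·16·13=9392; k=3: 6076+0+15·14·13=8806 → min 8414.
Optimal parenthesization: (A₁((A₂A₃)A₄)) with cost 8414.

8414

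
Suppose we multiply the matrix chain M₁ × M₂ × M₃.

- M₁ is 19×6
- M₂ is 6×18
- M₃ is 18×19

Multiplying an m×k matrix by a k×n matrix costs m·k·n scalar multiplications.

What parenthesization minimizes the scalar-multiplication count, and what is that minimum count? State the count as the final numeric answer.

4218

(M₁ × (M₂ × M₃)): cost 4218.
((M₁ × M₂) × M₃): cost 8550.
Optimal: (M₁ × (M₂ × M₃)) with cost 4218.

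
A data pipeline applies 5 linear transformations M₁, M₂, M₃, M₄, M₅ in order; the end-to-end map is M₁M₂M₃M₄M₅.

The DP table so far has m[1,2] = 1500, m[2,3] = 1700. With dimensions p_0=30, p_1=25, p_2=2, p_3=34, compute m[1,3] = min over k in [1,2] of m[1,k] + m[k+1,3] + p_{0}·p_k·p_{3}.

3540

m[1,3] = min over k∈[1,2] of m[1,k]+m[k+1,3]+p_{0}·p_k·p_{3}.
k=1: 0 + 1700 + 30·25·34 = 27200; k=2: 1500 + 0 + 30·2·34 = 3540.
Minimum: 3540 at k=2.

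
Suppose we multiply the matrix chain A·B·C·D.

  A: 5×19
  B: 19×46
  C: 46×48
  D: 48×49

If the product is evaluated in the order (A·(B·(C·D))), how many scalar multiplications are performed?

(C·D): 46×48 by 48×49 → 46×49, cost 46·48·49 = 108192
(B·(C·D)): 19×46 by 46×49 → 19×49, cost 19·46·49 = 42826; cumulative 151018
(A·(B·(C·D))): 5×19 by 19×49 → 5×49, cost 5·19·49 = 4655; cumulative 155673
Total: 155673 scalar multiplications.

155673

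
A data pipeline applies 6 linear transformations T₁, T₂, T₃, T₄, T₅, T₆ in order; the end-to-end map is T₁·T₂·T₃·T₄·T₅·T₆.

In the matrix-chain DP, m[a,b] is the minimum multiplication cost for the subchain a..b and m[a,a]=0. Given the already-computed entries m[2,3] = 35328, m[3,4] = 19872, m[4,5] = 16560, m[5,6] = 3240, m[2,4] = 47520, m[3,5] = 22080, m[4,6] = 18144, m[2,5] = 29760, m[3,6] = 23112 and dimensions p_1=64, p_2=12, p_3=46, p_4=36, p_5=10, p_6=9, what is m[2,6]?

m[2,6] = min over k∈[2,5] of m[2,k]+m[k+1,6]+p_{1}·p_k·p_{6}.
k=2: 0 + 23112 + 64·12·9 = 30024; k=3: 35328 + 18144 + 64·46·9 = 79968; k=4: 47520 + 3240 + 64·36·9 = 71496; k=5: 29760 + 0 + 64·10·9 = 35520.
Minimum: 30024 at k=2.

30024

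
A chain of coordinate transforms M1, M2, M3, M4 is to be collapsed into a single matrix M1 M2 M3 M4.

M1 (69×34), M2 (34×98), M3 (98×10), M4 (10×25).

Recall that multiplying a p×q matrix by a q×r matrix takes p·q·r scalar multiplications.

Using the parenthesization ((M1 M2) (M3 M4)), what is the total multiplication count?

423458

(M1 M2): 69×34 by 34×98 → 69×98, cost 69·34·98 = 229908
(M3 M4): 98×10 by 10×25 → 98×25, cost 98·10·25 = 24500
((M1 M2) (M3 M4)): 69×98 by 98×25 → 69×25, cost 69·98·25 = 169050; cumulative 423458
Total: 423458 scalar multiplications.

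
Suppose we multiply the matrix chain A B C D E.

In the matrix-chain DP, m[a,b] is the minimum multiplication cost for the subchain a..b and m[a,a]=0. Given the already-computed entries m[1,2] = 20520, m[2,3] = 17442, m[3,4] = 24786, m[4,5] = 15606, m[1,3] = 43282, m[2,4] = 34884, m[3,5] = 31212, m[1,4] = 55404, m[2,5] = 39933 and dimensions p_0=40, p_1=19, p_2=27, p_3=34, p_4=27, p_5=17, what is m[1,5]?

52853

m[1,5] = min over k∈[1,4] of m[1,k]+m[k+1,5]+p_{0}·p_k·p_{5}.
k=1: 0 + 39933 + 40·19·17 = 52853; k=2: 20520 + 31212 + 40·27·17 = 70092; k=3: 43282 + 15606 + 40·34·17 = 82008; k=4: 55404 + 0 + 40·27·17 = 73764.
Minimum: 52853 at k=1.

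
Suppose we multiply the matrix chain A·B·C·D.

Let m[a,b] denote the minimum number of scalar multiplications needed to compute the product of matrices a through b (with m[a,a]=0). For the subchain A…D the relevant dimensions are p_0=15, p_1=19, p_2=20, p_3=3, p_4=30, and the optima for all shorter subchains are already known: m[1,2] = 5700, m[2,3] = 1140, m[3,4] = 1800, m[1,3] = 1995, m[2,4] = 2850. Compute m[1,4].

m[1,4] = min over k∈[1,3] of m[1,k]+m[k+1,4]+p_{0}·p_k·p_{4}.
k=1: 0 + 2850 + 15·19·30 = 11400; k=2: 5700 + 1800 + 15·20·30 = 16500; k=3: 1995 + 0 + 15·3·30 = 3345.
Minimum: 3345 at k=3.

3345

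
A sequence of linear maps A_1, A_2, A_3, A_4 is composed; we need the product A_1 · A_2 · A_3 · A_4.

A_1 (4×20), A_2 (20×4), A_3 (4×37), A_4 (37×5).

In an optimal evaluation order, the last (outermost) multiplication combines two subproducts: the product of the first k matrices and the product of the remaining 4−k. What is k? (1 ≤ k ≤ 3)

Adjacent pairs: A_1A_2 = 4·20·4 = 320; A_2A_3 = 20·4·37 = 2960; A_3A_4 = 4·37·5 = 740.
Length 3: A_1..A_3: k=1: 0+2960+4·20·37=5920; k=2: 320+0+4·4·37=912 → min 912 | A_2..A_4: k=2: 0+740+20·4·5=1140; k=3: 2960+0+20·37·5=6660 → min 1140.
Top-level splits: k=1: (A_1..A_1)·(A_2..A_4) → 0+1140+4·20·5 = 1540; k=2: (A_1..A_2)·(A_3..A_4) → 320+740+4·4·5 = 1140; k=3: (A_1..A_3)·(A_4..A_4) → 912+0+4·37·5 = 1652.
Best split is after A_2, i.e. k = 2.

2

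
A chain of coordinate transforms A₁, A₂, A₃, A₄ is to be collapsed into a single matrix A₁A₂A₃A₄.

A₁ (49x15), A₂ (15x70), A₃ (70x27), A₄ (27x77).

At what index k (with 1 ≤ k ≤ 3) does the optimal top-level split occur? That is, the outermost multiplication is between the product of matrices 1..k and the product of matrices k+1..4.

Adjacent pairs: A₁A₂ = 49·15·70 = 51450; A₂A₃ = 15·70·27 = 28350; A₃A₄ = 70·27·77 = 145530.
Length 3: A₁..A₃: k=1: 0+28350+49·15·27=48195; k=2: 51450+0+49·70·27=144060 → min 48195 | A₂..A₄: k=2: 0+145530+15·70·77=226380; k=3: 28350+0+15·27·77=59535 → min 59535.
Top-level splits: k=1: (A₁..A₁)·(A₂..A₄) → 0+59535+49·15·77 = 116130; k=2: (A₁..A₂)·(A₃..A₄) → 51450+145530+49·70·77 = 461090; k=3: (A₁..A₃)·(A₄..A₄) → 48195+0+49·27·77 = 150066.
Best split is after A₁, i.e. k = 1.

1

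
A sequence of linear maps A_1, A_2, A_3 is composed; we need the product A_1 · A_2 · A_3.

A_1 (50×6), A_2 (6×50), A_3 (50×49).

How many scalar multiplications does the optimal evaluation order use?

Order (A_1 · (A_2 · A_3)): (A_2 · A_3): 6×50 by 50×49 → 6×49, cost 6·50·49 = 14700; (A_1 · (A_2 · A_3)): 50×6 by 6×49 → 50×49, cost 50·6·49 = 14700; cumulative 29400. Total 29400.
Order ((A_1 · A_2) · A_3): (A_1 · A_2): 50×6 by 6×50 → 50×50, cost 50·6·50 = 15000; ((A_1 · A_2) · A_3): 50×50 by 50×49 → 50×49, cost 50·50·49 = 122500; cumulative 137500. Total 137500.
Minimum: 29400.

29400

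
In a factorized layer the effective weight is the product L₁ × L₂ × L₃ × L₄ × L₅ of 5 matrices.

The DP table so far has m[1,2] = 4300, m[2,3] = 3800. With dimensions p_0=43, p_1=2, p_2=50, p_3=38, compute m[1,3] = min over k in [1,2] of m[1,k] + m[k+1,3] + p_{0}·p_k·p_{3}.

7068

m[1,3] = min over k∈[1,2] of m[1,k]+m[k+1,3]+p_{0}·p_k·p_{3}.
k=1: 0 + 3800 + 43·2·38 = 7068; k=2: 4300 + 0 + 43·50·38 = 86000.
Minimum: 7068 at k=1.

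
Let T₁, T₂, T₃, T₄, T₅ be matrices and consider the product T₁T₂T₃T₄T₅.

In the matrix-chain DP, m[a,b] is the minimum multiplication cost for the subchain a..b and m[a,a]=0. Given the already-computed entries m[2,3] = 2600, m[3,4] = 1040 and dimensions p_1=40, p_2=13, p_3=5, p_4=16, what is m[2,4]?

5800

m[2,4] = min over k∈[2,3] of m[2,k]+m[k+1,4]+p_{1}·p_k·p_{4}.
k=2: 0 + 1040 + 40·13·16 = 9360; k=3: 2600 + 0 + 40·5·16 = 5800.
Minimum: 5800 at k=3.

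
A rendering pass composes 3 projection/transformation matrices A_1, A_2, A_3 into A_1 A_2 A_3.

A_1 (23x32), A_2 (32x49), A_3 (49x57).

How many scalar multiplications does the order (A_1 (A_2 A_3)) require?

131328

(A_2 A_3): 32×49 by 49×57 → 32×57, cost 32·49·57 = 89376
(A_1 (A_2 A_3)): 23×32 by 32×57 → 23×57, cost 23·32·57 = 41952; cumulative 131328
Total: 131328 scalar multiplications.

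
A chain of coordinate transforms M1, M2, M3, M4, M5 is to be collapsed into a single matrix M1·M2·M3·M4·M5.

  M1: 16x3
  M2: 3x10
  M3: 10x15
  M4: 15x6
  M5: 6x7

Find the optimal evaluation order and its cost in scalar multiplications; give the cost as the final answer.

1182

Adjacent pairs: M1M2 = 16·3·10 = 480; M2M3 = 3·10·15 = 450; M3M4 = 10·15·6 = 900; M4M5 = 15·6·7 = 630.
Length 3: M1..M3: k=1: 0+450+16·3·15=1170; k=2: 480+0+16·10·15=2880 → min 1170 | M2..M4: k=2: 0+900+3·10·6=1080; k=3: 450+0+3·15·6=720 → min 720 | M3..M5: k=3: 0+630+10·15·7=1680; k=4: 900+0+10·6·7=1320 → min 1320.
Length 4: M1..M4: k=1: 0+720+16·3·6=1008; k=2: 480+900+16·10·6=2340; k=3: 1170+0+16·15·6=2610 → min 1008 | M2..M5: k=2: 0+1320+3·10·7=1530; k=3: 450+630+3·15·7=1395; k=4: 720+0+3·6·7=846 → min 846.
Length 5: M1..M5: k=1: 0+846+16·3·7=1182; k=2: 480+1320+16·10·7=2920; k=3: 1170+630+16·15·7=3480; k=4: 1008+0+16·6·7=1680 → min 1182.
Optimal parenthesization: (M1·(((M2·M3)·M4)·M5)) with cost 1182.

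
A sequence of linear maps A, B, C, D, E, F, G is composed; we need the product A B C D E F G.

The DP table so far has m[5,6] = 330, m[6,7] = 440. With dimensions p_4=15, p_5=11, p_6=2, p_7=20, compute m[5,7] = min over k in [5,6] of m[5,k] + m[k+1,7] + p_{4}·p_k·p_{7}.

m[5,7] = min over k∈[5,6] of m[5,k]+m[k+1,7]+p_{4}·p_k·p_{7}.
k=5: 0 + 440 + 15·11·20 = 3740; k=6: 330 + 0 + 15·2·20 = 930.
Minimum: 930 at k=6.

930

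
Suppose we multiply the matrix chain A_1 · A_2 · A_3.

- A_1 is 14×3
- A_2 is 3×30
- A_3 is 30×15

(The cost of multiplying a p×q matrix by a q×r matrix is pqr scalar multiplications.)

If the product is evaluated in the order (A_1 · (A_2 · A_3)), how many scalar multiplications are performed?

(A_2 · A_3): 3×30 by 30×15 → 3×15, cost 3·30·15 = 1350
(A_1 · (A_2 · A_3)): 14×3 by 3×15 → 14×15, cost 14·3·15 = 630; cumulative 1980
Total: 1980 scalar multiplications.

1980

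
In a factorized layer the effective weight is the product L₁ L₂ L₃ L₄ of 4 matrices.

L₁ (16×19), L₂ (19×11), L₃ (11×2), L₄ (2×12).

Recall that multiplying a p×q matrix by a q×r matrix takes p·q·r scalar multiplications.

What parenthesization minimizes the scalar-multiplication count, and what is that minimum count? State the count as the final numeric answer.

1410

Adjacent pairs: L₁L₂ = 16·19·11 = 3344; L₂L₃ = 19·11·2 = 418; L₃L₄ = 11·2·12 = 264.
Length 3: L₁..L₃: k=1: 0+418+16·19·2=1026; k=2: 3344+0+16·11·2=3696 → min 1026 | L₂..L₄: k=2: 0+264+19·11·12=2772; k=3: 418+0+19·2·12=874 → min 874.
Length 4: L₁..L₄: k=1: 0+874+16·19·12=4522; k=2: 3344+264+16·11·12=5720; k=3: 1026+0+16·2·12=1410 → min 1410.
Optimal parenthesization: ((L₁ (L₂ L₃)) L₄) with cost 1410.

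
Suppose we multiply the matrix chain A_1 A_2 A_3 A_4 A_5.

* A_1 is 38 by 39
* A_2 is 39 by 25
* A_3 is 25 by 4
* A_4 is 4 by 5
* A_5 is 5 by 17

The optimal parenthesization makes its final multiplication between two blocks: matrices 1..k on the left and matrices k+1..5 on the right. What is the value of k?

3

Adjacent pairs: A_1A_2 = 38·39·25 = 37050; A_2A_3 = 39·25·4 = 3900; A_3A_4 = 25·4·5 = 500; A_4A_5 = 4·5·17 = 340.
Length 3: A_1..A_3: k=1: 0+3900+38·39·4=9828; k=2: 37050+0+38·25·4=40850 → min 9828 | A_2..A_4: k=2: 0+500+39·25·5=5375; k=3: 3900+0+39·4·5=4680 → min 4680 | A_3..A_5: k=3: 0+340+25·4·17=2040; k=4: 500+0+25·5·17=2625 → min 2040.
Length 4: A_1..A_4: k=1: 0+4680+38·39·5=12090; k=2: 37050+500+38·25·5=42300; k=3: 9828+0+38·4·5=10588 → min 10588 | A_2..A_5: k=2: 0+2040+39·25·17=18615; k=3: 3900+340+39·4·17=6892; k=4: 4680+0+39·5·17=7995 → min 6892.
Top-level splits: k=1: (A_1..A_1)·(A_2..A_5) → 0+6892+38·39·17 = 32086; k=2: (A_1..A_2)·(A_3..A_5) → 37050+2040+38·25·17 = 55240; k=3: (A_1..A_3)·(A_4..A_5) → 9828+340+38·4·17 = 12752; k=4: (A_1..A_4)·(A_5..A_5) → 10588+0+38·5·17 = 13818.
Best split is after A_3, i.e. k = 3.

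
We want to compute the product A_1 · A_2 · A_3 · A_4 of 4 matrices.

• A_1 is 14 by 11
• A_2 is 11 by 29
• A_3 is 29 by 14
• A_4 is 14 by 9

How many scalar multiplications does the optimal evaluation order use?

7238

Adjacent pairs: A_1A_2 = 14·11·29 = 4466; A_2A_3 = 11·29·14 = 4466; A_3A_4 = 29·14·9 = 3654.
Length 3: A_1..A_3: k=1: 0+4466+14·11·14=6622; k=2: 4466+0+14·29·14=10150 → min 6622 | A_2..A_4: k=2: 0+3654+11·29·9=6525; k=3: 4466+0+11·14·9=5852 → min 5852.
Length 4: A_1..A_4: k=1: 0+5852+14·11·9=7238; k=2: 4466+3654+14·29·9=11774; k=3: 6622+0+14·14·9=8386 → min 7238.
Optimal order: (A_1 · ((A_2 · A_3) · A_4)) with cost 7238.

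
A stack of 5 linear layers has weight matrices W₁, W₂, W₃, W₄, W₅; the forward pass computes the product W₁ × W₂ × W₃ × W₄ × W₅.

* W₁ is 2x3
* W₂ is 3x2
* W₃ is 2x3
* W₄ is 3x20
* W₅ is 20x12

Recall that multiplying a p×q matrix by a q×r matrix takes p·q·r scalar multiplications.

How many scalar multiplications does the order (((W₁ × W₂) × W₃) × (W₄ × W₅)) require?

816

(W₁ × W₂): 2×3 by 3×2 → 2×2, cost 2·3·2 = 12
((W₁ × W₂) × W₃): 2×2 by 2×3 → 2×3, cost 2·2·3 = 12; cumulative 24
(W₄ × W₅): 3×20 by 20×12 → 3×12, cost 3·20·12 = 720
(((W₁ × W₂) × W₃) × (W₄ × W₅)): 2×3 by 3×12 → 2×12, cost 2·3·12 = 72; cumulative 816
Total: 816 scalar multiplications.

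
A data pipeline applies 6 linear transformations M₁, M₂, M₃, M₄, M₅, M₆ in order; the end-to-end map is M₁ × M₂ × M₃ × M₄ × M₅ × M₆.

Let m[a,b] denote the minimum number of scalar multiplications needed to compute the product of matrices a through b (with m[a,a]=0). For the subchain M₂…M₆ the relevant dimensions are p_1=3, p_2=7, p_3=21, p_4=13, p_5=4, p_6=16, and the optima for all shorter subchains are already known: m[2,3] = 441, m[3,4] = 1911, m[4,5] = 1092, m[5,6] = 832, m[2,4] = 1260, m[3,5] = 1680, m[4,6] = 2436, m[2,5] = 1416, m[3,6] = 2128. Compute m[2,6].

m[2,6] = min over k∈[2,5] of m[2,k]+m[k+1,6]+p_{1}·p_k·p_{6}.
k=2: 0 + 2128 + 3·7·16 = 2464; k=3: 441 + 2436 + 3·21·16 = 3885; k=4: 1260 + 832 + 3·13·16 = 2716; k=5: 1416 + 0 + 3·4·16 = 1608.
Minimum: 1608 at k=5.

1608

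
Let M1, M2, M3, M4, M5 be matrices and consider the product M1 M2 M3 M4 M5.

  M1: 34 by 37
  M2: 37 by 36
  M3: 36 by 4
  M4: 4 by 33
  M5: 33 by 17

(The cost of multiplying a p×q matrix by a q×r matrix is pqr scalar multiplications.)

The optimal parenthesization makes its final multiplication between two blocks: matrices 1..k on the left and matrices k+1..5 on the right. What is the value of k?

3

Adjacent pairs: M1M2 = 34·37·36 = 45288; M2M3 = 37·36·4 = 5328; M3M4 = 36·4·33 = 4752; M4M5 = 4·33·17 = 2244.
Length 3: M1..M3: k=1: 0+5328+34·37·4=10360; k=2: 45288+0+34·36·4=50184 → min 10360 | M2..M4: k=2: 0+4752+37·36·33=48708; k=3: 5328+0+37·4·33=10212 → min 10212 | M3..M5: k=3: 0+2244+36·4·17=4692; k=4: 4752+0+36·33·17=24948 → min 4692.
Length 4: M1..M4: k=1: 0+10212+34·37·33=51726; k=2: 45288+4752+34·36·33=90432; k=3: 10360+0+34·4·33=14848 → min 14848 | M2..M5: k=2: 0+4692+37·36·17=27336; k=3: 5328+2244+37·4·17=10088; k=4: 10212+0+37·33·17=30969 → min 10088.
Top-level splits: k=1: (M1..M1)·(M2..M5) → 0+10088+34·37·17 = 31474; k=2: (M1..M2)·(M3..M5) → 45288+4692+34·36·17 = 70788; k=3: (M1..M3)·(M4..M5) → 10360+2244+34·4·17 = 14916; k=4: (M1..M4)·(M5..M5) → 14848+0+34·33·17 = 33922.
Best split is after M3, i.e. k = 3.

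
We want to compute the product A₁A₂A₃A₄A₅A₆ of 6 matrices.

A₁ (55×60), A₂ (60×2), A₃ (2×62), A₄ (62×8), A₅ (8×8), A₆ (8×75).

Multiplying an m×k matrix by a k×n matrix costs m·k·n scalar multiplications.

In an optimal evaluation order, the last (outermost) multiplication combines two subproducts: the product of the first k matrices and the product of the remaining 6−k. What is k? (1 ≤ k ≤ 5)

Adjacent pairs: A₁A₂ = 55·60·2 = 6600; A₂A₃ = 60·2·62 = 7440; A₃A₄ = 2·62·8 = 992; A₄A₅ = 62·8·8 = 3968; A₅A₆ = 8·8·75 = 4800.
Length 3: A₁..A₃: k=1: 0+7440+55·60·62=212040; k=2: 6600+0+55·2·62=13420 → min 13420 | A₂..A₄: k=2: 0+992+60·2·8=1952; k=3: 7440+0+60·62·8=37200 → min 1952 | A₃..A₅: k=3: 0+3968+2·62·8=4960; k=4: 992+0+2·8·8=1120 → min 1120 | A₄..A₆: k=4: 0+4800+62·8·75=42000; k=5: 3968+0+62·8·75=41168 → min 41168.
Length 4: A₁..A₄: k=1: 0+1952+55·60·8=28352; k=2: 6600+992+55·2·8=8472; k=3: 13420+0+55·62·8=40700 → min 8472 | A₂..A₅: k=2: 0+1120+60·2·8=2080; k=3: 7440+3968+60·62·8=41168; k=4: 1952+0+60·8·8=5792 → min 2080 | A₃..A₆: k=3: 0+41168+2·62·75=50468; k=4: 992+4800+2·8·75=6992; k=5: 1120+0+2·8·75=2320 → min 2320.
Length 5: A₁..A₅: k=1: 0+2080+55·60·8=28480; k=2: 6600+1120+55·2·8=8600; k=3: 13420+3968+55·62·8=44668; k=4: 8472+0+55·8·8=11992 → min 8600 | A₂..A₆: k=2: 0+2320+60·2·75=11320; k=3: 7440+41168+60·62·75=327608; k=4: 1952+4800+60·8·75=42752; k=5: 2080+0+60·8·75=38080 → min 11320.
Top-level splits: k=1: (A₁..A₁)·(A₂..A₆) → 0+11320+55·60·75 = 258820; k=2: (A₁..A₂)·(A₃..A₆) → 6600+2320+55·2·75 = 17170; k=3: (A₁..A₃)·(A₄..A₆) → 13420+41168+55·62·75 = 310338; k=4: (A₁..A₄)·(A₅..A₆) → 8472+4800+55·8·75 = 46272; k=5: (A₁..A₅)·(A₆..A₆) → 8600+0+55·8·75 = 41600.
Best split is after A₂, i.e. k = 2.

2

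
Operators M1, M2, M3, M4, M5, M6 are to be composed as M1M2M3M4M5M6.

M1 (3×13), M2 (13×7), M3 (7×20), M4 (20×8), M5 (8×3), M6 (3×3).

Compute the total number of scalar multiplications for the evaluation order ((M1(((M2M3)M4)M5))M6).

(M2M3): 13×7 by 7×20 → 13×20, cost 13·7·20 = 1820
((M2M3)M4): 13×20 by 20×8 → 13×8, cost 13·20·8 = 2080; cumulative 3900
(((M2M3)M4)M5): 13×8 by 8×3 → 13×3, cost 13·8·3 = 312; cumulative 4212
(M1(((M2M3)M4)M5)): 3×13 by 13×3 → 3×3, cost 3·13·3 = 117; cumulative 4329
((M1(((M2M3)M4)M5))M6): 3×3 by 3×3 → 3×3, cost 3·3·3 = 27; cumulative 4356
Total: 4356 scalar multiplications.

4356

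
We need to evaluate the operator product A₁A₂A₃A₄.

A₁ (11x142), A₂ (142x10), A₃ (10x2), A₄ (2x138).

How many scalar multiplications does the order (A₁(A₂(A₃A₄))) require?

414276

(A₃A₄): 10×2 by 2×138 → 10×138, cost 10·2·138 = 2760
(A₂(A₃A₄)): 142×10 by 10×138 → 142×138, cost 142·10·138 = 195960; cumulative 198720
(A₁(A₂(A₃A₄))): 11×142 by 142×138 → 11×138, cost 11·142·138 = 215556; cumulative 414276
Total: 414276 scalar multiplications.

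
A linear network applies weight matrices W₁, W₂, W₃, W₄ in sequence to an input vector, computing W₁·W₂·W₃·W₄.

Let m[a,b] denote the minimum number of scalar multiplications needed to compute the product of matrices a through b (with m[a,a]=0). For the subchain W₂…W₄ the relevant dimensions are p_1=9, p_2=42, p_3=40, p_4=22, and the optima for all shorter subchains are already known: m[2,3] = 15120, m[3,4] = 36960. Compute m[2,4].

23040

m[2,4] = min over k∈[2,3] of m[2,k]+m[k+1,4]+p_{1}·p_k·p_{4}.
k=2: 0 + 36960 + 9·42·22 = 45276; k=3: 15120 + 0 + 9·40·22 = 23040.
Minimum: 23040 at k=3.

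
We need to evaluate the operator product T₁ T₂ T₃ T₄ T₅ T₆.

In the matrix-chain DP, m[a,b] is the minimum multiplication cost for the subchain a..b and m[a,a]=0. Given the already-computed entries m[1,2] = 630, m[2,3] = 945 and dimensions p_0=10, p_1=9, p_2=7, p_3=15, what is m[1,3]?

1680

m[1,3] = min over k∈[1,2] of m[1,k]+m[k+1,3]+p_{0}·p_k·p_{3}.
k=1: 0 + 945 + 10·9·15 = 2295; k=2: 630 + 0 + 10·7·15 = 1680.
Minimum: 1680 at k=2.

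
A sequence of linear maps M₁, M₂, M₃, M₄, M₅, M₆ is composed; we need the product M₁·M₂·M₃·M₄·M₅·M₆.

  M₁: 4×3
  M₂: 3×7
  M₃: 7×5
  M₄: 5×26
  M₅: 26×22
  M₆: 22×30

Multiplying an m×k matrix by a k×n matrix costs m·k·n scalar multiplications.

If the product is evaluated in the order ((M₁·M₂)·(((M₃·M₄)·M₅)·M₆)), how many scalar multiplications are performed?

(M₁·M₂): 4×3 by 3×7 → 4×7, cost 4·3·7 = 84
(M₃·M₄): 7×5 by 5×26 → 7×26, cost 7·5·26 = 910
((M₃·M₄)·M₅): 7×26 by 26×22 → 7×22, cost 7·26·22 = 4004; cumulative 4914
(((M₃·M₄)·M₅)·M₆): 7×22 by 22×30 → 7×30, cost 7·22·30 = 4620; cumulative 9534
((M₁·M₂)·(((M₃·M₄)·M₅)·M₆)): 4×7 by 7×30 → 4×30, cost 4·7·30 = 840; cumulative 10458
Total: 10458 scalar multiplications.

10458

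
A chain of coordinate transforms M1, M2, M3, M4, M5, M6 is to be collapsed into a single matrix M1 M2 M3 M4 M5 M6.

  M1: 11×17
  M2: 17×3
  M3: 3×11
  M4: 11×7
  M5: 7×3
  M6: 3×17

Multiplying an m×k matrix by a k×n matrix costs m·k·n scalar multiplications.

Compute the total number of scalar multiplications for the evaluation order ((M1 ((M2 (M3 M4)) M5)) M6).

(M3 M4): 3×11 by 11×7 → 3×7, cost 3·11·7 = 231
(M2 (M3 M4)): 17×3 by 3×7 → 17×7, cost 17·3·7 = 357; cumulative 588
((M2 (M3 M4)) M5): 17×7 by 7×3 → 17×3, cost 17·7·3 = 357; cumulative 945
(M1 ((M2 (M3 M4)) M5)): 11×17 by 17×3 → 11×3, cost 11·17·3 = 561; cumulative 1506
((M1 ((M2 (M3 M4)) M5)) M6): 11×3 by 3×17 → 11×17, cost 11·3·17 = 561; cumulative 2067
Total: 2067 scalar multiplications.

2067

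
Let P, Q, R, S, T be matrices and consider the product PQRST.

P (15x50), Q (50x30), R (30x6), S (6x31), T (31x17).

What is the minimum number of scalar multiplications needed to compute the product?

18192

Adjacent pairs: PQ = 15·50·30 = 22500; QR = 50·30·6 = 9000; RS = 30·6·31 = 5580; ST = 6·31·17 = 3162.
Length 3: P..R: k=1: 0+9000+15·50·6=13500; k=2: 22500+0+15·30·6=25200 → min 13500 | Q..S: k=2: 0+5580+50·30·31=52080; k=3: 9000+0+50·6·31=18300 → min 18300 | R..T: k=3: 0+3162+30·6·17=6222; k=4: 5580+0+30·31·17=21390 → min 6222.
Length 4: P..S: k=1: 0+18300+15·50·31=41550; k=2: 22500+5580+15·30·31=42030; k=3: 13500+0+15·6·31=16290 → min 16290 | Q..T: k=2: 0+6222+50·30·17=31722; k=3: 9000+3162+50·6·17=17262; k=4: 18300+0+50·31·17=44650 → min 17262.
Length 5: P..T: k=1: 0+17262+15·50·17=30012; k=2: 22500+6222+15·30·17=36372; k=3: 13500+3162+15·6·17=18192; k=4: 16290+0+15·31·17=24195 → min 18192.
Optimal order: ((P(QR))(ST)) with cost 18192.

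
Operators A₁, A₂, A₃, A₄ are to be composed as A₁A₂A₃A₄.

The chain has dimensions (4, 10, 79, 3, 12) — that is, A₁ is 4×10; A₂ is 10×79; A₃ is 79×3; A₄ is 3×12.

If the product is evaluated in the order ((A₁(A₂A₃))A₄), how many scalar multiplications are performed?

(A₂A₃): 10×79 by 79×3 → 10×3, cost 10·79·3 = 2370
(A₁(A₂A₃)): 4×10 by 10×3 → 4×3, cost 4·10·3 = 120; cumulative 2490
((A₁(A₂A₃))A₄): 4×3 by 3×12 → 4×12, cost 4·3·12 = 144; cumulative 2634
Total: 2634 scalar multiplications.

2634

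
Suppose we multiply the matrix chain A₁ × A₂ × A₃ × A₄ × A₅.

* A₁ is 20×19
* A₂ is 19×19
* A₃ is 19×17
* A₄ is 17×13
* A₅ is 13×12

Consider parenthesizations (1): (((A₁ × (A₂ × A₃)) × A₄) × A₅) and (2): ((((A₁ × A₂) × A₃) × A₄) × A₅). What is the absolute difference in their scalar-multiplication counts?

Order (1) = (((A₁ × (A₂ × A₃)) × A₄) × A₅): (A₂ × A₃): 19×19 by 19×17 → 19×17, cost 19·19·17 = 6137; (A₁ × (A₂ × A₃)): 20×19 by 19×17 → 20×17, cost 20·19·17 = 6460; cumulative 12597; ((A₁ × (A₂ × A₃)) × A₄): 20×17 by 17×13 → 20×13, cost 20·17·13 = 4420; cumulative 17017; (((A₁ × (A₂ × A₃)) × A₄) × A₅): 20×13 by 13×12 → 20×12, cost 20·13·12 = 3120; cumulative 20137. Total 20137.
Order (2) = ((((A₁ × A₂) × A₃) × A₄) × A₅): (A₁ × A₂): 20×19 by 19×19 → 20×19, cost 20·19·19 = 7220; ((A₁ × A₂) × A₃): 20×19 by 19×17 → 20×17, cost 20·19·17 = 6460; cumulative 13680; (((A₁ × A₂) × A₃) × A₄): 20×17 by 17×13 → 20×13, cost 20·17·13 = 4420; cumulative 18100; ((((A₁ × A₂) × A₃) × A₄) × A₅): 20×13 by 13×12 → 20×12, cost 20·13·12 = 3120; cumulative 21220. Total 21220.
Difference: |20137 − 21220| = 1083.

1083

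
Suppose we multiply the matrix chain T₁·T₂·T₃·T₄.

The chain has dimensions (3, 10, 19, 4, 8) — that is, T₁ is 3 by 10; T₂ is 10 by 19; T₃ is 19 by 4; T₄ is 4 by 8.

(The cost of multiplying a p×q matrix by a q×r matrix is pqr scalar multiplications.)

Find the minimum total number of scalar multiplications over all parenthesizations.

Adjacent pairs: T₁T₂ = 3·10·19 = 570; T₂T₃ = 10·19·4 = 760; T₃T₄ = 19·4·8 = 608.
Length 3: T₁..T₃: k=1: 0+760+3·10·4=880; k=2: 570+0+3·19·4=798 → min 798 | T₂..T₄: k=2: 0+608+10·19·8=2128; k=3: 760+0+10·4·8=1080 → min 1080.
Length 4: T₁..T₄: k=1: 0+1080+3·10·8=1320; k=2: 570+608+3·19·8=1634; k=3: 798+0+3·4·8=894 → min 894.
Optimal order: (((T₁·T₂)·T₃)·T₄) with cost 894.

894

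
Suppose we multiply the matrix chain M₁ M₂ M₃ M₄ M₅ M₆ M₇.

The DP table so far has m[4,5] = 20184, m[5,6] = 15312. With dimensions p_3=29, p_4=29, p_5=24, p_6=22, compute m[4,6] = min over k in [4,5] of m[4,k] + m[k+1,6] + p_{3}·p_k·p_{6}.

33814

m[4,6] = min over k∈[4,5] of m[4,k]+m[k+1,6]+p_{3}·p_k·p_{6}.
k=4: 0 + 15312 + 29·29·22 = 33814; k=5: 20184 + 0 + 29·24·22 = 35496.
Minimum: 33814 at k=4.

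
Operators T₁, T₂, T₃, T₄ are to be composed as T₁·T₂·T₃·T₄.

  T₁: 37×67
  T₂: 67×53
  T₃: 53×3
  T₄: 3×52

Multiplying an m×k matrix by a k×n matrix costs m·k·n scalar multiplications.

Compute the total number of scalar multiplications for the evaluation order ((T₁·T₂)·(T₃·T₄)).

(T₁·T₂): 37×67 by 67×53 → 37×53, cost 37·67·53 = 131387
(T₃·T₄): 53×3 by 3×52 → 53×52, cost 53·3·52 = 8268
((T₁·T₂)·(T₃·T₄)): 37×53 by 53×52 → 37×52, cost 37·53·52 = 101972; cumulative 241627
Total: 241627 scalar multiplications.

241627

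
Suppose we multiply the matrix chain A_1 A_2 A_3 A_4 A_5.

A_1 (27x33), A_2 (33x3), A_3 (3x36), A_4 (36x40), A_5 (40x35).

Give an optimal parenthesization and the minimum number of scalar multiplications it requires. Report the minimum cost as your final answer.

Adjacent pairs: A_1A_2 = 27·33·3 = 2673; A_2A_3 = 33·3·36 = 3564; A_3A_4 = 3·36·40 = 4320; A_4A_5 = 36·40·35 = 50400.
Length 3: A_1..A_3: k=1: 0+3564+27·33·36=35640; k=2: 2673+0+27·3·36=5589 → min 5589 | A_2..A_4: k=2: 0+4320+33·3·40=8280; k=3: 3564+0+33·36·40=51084 → min 8280 | A_3..A_5: k=3: 0+50400+3·36·35=54180; k=4: 4320+0+3·40·35=8520 → min 8520.
Length 4: A_1..A_4: k=1: 0+8280+27·33·40=43920; k=2: 2673+4320+27·3·40=10233; k=3: 5589+0+27·36·40=44469 → min 10233 | A_2..A_5: k=2: 0+8520+33·3·35=11985; k=3: 3564+50400+33·36·35=95544; k=4: 8280+0+33·40·35=54480 → min 11985.
Length 5: A_1..A_5: k=1: 0+11985+27·33·35=43170; k=2: 2673+8520+27·3·35=14028; k=3: 5589+50400+27·36·35=90009; k=4: 10233+0+27·40·35=48033 → min 14028.
Optimal parenthesization: ((A_1 A_2) ((A_3 A_4) A_5)) with cost 14028.

14028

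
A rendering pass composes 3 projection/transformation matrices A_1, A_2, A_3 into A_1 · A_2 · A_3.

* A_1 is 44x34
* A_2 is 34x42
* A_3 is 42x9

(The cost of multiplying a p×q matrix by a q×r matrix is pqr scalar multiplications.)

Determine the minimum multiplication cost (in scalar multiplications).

26316

Order (A_1 · (A_2 · A_3)): (A_2 · A_3): 34×42 by 42×9 → 34×9, cost 34·42·9 = 12852; (A_1 · (A_2 · A_3)): 44×34 by 34×9 → 44×9, cost 44·34·9 = 13464; cumulative 26316. Total 26316.
Order ((A_1 · A_2) · A_3): (A_1 · A_2): 44×34 by 34×42 → 44×42, cost 44·34·42 = 62832; ((A_1 · A_2) · A_3): 44×42 by 42×9 → 44×9, cost 44·42·9 = 16632; cumulative 79464. Total 79464.
Minimum: 26316.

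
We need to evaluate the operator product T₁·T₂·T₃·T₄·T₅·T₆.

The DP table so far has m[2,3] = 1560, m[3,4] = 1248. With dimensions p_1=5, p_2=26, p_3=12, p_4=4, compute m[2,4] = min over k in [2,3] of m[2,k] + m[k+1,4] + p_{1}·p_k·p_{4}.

m[2,4] = min over k∈[2,3] of m[2,k]+m[k+1,4]+p_{1}·p_k·p_{4}.
k=2: 0 + 1248 + 5·26·4 = 1768; k=3: 1560 + 0 + 5·12·4 = 1800.
Minimum: 1768 at k=2.

1768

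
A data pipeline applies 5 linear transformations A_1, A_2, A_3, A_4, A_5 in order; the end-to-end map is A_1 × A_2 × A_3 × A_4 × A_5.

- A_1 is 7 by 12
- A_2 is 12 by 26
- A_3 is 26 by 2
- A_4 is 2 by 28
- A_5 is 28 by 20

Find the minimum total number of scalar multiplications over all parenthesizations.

Adjacent pairs: A_1A_2 = 7·12·26 = 2184; A_2A_3 = 12·26·2 = 624; A_3A_4 = 26·2·28 = 1456; A_4A_5 = 2·28·20 = 1120.
Length 3: A_1..A_3: k=1: 0+624+7·12·2=792; k=2: 2184+0+7·26·2=2548 → min 792 | A_2..A_4: k=2: 0+1456+12·26·28=10192; k=3: 624+0+12·2·28=1296 → min 1296 | A_3..A_5: k=3: 0+1120+26·2·20=2160; k=4: 1456+0+26·28·20=16016 → min 2160.
Length 4: A_1..A_4: k=1: 0+1296+7·12·28=3648; k=2: 2184+1456+7·26·28=8736; k=3: 792+0+7·2·28=1184 → min 1184 | A_2..A_5: k=2: 0+2160+12·26·20=8400; k=3: 624+1120+12·2·20=2224; k=4: 1296+0+12·28·20=8016 → min 2224.
Length 5: A_1..A_5: k=1: 0+2224+7·12·20=3904; k=2: 2184+2160+7·26·20=7984; k=3: 792+1120+7·2·20=2192; k=4: 1184+0+7·28·20=5104 → min 2192.
Optimal order: ((A_1 × (A_2 × A_3)) × (A_4 × A_5)) with cost 2192.

2192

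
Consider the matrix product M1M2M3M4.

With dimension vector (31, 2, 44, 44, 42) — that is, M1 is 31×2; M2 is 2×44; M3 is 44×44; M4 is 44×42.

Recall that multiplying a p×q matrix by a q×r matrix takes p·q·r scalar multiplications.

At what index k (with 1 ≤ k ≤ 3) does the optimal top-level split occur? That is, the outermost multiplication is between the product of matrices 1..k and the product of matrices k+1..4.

Adjacent pairs: M1M2 = 31·2·44 = 2728; M2M3 = 2·44·44 = 3872; M3M4 = 44·44·42 = 81312.
Length 3: M1..M3: k=1: 0+3872+31·2·44=6600; k=2: 2728+0+31·44·44=62744 → min 6600 | M2..M4: k=2: 0+81312+2·44·42=85008; k=3: 3872+0+2·44·42=7568 → min 7568.
Top-level splits: k=1: (M1..M1)·(M2..M4) → 0+7568+31·2·42 = 10172; k=2: (M1..M2)·(M3..M4) → 2728+81312+31·44·42 = 141328; k=3: (M1..M3)·(M4..M4) → 6600+0+31·44·42 = 63888.
Best split is after M1, i.e. k = 1.

1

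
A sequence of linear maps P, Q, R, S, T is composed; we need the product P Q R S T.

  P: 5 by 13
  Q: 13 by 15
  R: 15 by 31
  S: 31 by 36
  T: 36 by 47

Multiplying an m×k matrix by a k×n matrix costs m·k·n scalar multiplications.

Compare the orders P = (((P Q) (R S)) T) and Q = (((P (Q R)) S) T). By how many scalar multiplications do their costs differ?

6775

Order P = (((P Q) (R S)) T): (P Q): 5×13 by 13×15 → 5×15, cost 5·13·15 = 975; (R S): 15×31 by 31×36 → 15×36, cost 15·31·36 = 16740; ((P Q) (R S)): 5×15 by 15×36 → 5×36, cost 5·15·36 = 2700; cumulative 20415; (((P Q) (R S)) T): 5×36 by 36×47 → 5×47, cost 5·36·47 = 8460; cumulative 28875. Total 28875.
Order Q = (((P (Q R)) S) T): (Q R): 13×15 by 15×31 → 13×31, cost 13·15·31 = 6045; (P (Q R)): 5×13 by 13×31 → 5×31, cost 5·13·31 = 2015; cumulative 8060; ((P (Q R)) S): 5×31 by 31×36 → 5×36, cost 5·31·36 = 5580; cumulative 13640; (((P (Q R)) S) T): 5×36 by 36×47 → 5×47, cost 5·36·47 = 8460; cumulative 22100. Total 22100.
Difference: |28875 − 22100| = 6775.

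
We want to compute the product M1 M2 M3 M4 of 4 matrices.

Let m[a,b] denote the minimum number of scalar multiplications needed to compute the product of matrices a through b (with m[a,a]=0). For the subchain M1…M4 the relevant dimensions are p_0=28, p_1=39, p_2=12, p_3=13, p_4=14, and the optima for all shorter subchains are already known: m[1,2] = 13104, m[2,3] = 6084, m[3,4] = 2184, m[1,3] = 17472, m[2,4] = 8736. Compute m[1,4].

m[1,4] = min over k∈[1,3] of m[1,k]+m[k+1,4]+p_{0}·p_k·p_{4}.
k=1: 0 + 8736 + 28·39·14 = 24024; k=2: 13104 + 2184 + 28·12·14 = 19992; k=3: 17472 + 0 + 28·13·14 = 22568.
Minimum: 19992 at k=2.

19992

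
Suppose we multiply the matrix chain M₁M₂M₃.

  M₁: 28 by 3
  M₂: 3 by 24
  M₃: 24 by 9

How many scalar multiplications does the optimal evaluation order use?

Order (M₁(M₂M₃)): (M₂M₃): 3×24 by 24×9 → 3×9, cost 3·24·9 = 648; (M₁(M₂M₃)): 28×3 by 3×9 → 28×9, cost 28·3·9 = 756; cumulative 1404. Total 1404.
Order ((M₁M₂)M₃): (M₁M₂): 28×3 by 3×24 → 28×24, cost 28·3·24 = 2016; ((M₁M₂)M₃): 28×24 by 24×9 → 28×9, cost 28·24·9 = 6048; cumulative 8064. Total 8064.
Minimum: 1404.

1404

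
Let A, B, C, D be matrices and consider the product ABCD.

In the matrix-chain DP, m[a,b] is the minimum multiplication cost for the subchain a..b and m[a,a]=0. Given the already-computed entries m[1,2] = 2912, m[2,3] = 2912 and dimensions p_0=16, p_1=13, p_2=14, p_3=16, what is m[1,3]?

6240

m[1,3] = min over k∈[1,2] of m[1,k]+m[k+1,3]+p_{0}·p_k·p_{3}.
k=1: 0 + 2912 + 16·13·16 = 6240; k=2: 2912 + 0 + 16·14·16 = 6496.
Minimum: 6240 at k=1.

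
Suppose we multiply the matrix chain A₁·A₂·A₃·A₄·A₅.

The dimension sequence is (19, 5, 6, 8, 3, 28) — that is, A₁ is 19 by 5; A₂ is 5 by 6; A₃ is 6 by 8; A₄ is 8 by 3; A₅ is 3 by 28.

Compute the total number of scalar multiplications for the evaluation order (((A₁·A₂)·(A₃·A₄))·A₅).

(A₁·A₂): 19×5 by 5×6 → 19×6, cost 19·5·6 = 570
(A₃·A₄): 6×8 by 8×3 → 6×3, cost 6·8·3 = 144
((A₁·A₂)·(A₃·A₄)): 19×6 by 6×3 → 19×3, cost 19·6·3 = 342; cumulative 1056
(((A₁·A₂)·(A₃·A₄))·A₅): 19×3 by 3×28 → 19×28, cost 19·3·28 = 1596; cumulative 2652
Total: 2652 scalar multiplications.

2652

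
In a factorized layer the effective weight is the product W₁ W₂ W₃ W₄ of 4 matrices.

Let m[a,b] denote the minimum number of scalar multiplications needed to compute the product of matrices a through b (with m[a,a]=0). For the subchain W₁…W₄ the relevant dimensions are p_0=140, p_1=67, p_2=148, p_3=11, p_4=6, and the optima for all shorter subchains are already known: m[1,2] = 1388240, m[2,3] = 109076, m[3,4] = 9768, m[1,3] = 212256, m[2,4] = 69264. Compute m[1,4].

125544

m[1,4] = min over k∈[1,3] of m[1,k]+m[k+1,4]+p_{0}·p_k·p_{4}.
k=1: 0 + 69264 + 140·67·6 = 125544; k=2: 1388240 + 9768 + 140·148·6 = 1522328; k=3: 212256 + 0 + 140·11·6 = 221496.
Minimum: 125544 at k=1.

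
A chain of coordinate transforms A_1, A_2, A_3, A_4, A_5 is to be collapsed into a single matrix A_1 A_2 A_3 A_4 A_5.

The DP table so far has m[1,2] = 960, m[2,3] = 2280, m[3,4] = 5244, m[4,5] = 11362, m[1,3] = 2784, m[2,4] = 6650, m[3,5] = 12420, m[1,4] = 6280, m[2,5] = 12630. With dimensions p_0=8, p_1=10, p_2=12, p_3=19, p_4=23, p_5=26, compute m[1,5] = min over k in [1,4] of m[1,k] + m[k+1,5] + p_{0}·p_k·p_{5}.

11064

m[1,5] = min over k∈[1,4] of m[1,k]+m[k+1,5]+p_{0}·p_k·p_{5}.
k=1: 0 + 12630 + 8·10·26 = 14710; k=2: 960 + 12420 + 8·12·26 = 15876; k=3: 2784 + 11362 + 8·19·26 = 18098; k=4: 6280 + 0 + 8·23·26 = 11064.
Minimum: 11064 at k=4.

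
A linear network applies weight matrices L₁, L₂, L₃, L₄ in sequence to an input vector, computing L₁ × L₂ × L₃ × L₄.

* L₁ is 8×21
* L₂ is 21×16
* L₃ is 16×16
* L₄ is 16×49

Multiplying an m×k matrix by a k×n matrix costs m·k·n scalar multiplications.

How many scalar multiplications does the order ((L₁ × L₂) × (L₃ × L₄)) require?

(L₁ × L₂): 8×21 by 21×16 → 8×16, cost 8·21·16 = 2688
(L₃ × L₄): 16×16 by 16×49 → 16×49, cost 16·16·49 = 12544
((L₁ × L₂) × (L₃ × L₄)): 8×16 by 16×49 → 8×49, cost 8·16·49 = 6272; cumulative 21504
Total: 21504 scalar multiplications.

21504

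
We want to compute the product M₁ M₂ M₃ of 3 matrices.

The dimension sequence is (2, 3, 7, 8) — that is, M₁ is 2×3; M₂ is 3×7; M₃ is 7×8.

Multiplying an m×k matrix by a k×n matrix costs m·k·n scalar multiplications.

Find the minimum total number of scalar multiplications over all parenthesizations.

Order (M₁ (M₂ M₃)): (M₂ M₃): 3×7 by 7×8 → 3×8, cost 3·7·8 = 168; (M₁ (M₂ M₃)): 2×3 by 3×8 → 2×8, cost 2·3·8 = 48; cumulative 216. Total 216.
Order ((M₁ M₂) M₃): (M₁ M₂): 2×3 by 3×7 → 2×7, cost 2·3·7 = 42; ((M₁ M₂) M₃): 2×7 by 7×8 → 2×8, cost 2·7·8 = 112; cumulative 154. Total 154.
Minimum: 154.

154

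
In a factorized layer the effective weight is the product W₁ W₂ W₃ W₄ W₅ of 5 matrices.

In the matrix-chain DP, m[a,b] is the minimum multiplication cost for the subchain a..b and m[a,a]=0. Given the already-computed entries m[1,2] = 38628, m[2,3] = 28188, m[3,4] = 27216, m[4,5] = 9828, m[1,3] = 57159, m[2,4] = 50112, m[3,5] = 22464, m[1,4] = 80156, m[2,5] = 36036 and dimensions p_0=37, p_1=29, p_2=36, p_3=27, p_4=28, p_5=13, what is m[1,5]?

m[1,5] = min over k∈[1,4] of m[1,k]+m[k+1,5]+p_{0}·p_k·p_{5}.
k=1: 0 + 36036 + 37·29·13 = 49985; k=2: 38628 + 22464 + 37·36·13 = 78408; k=3: 57159 + 9828 + 37·27·13 = 79974; k=4: 80156 + 0 + 37·28·13 = 93624.
Minimum: 49985 at k=1.

49985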